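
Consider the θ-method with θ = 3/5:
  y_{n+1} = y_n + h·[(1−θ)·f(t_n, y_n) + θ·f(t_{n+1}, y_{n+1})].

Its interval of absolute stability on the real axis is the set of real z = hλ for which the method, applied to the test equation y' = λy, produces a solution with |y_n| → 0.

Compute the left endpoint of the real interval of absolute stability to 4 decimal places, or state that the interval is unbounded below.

unbounded; (−∞, 0).

On y'=λy, z=hλ:
  y_{n+1} = y_n + z·[2/5·y_n + 3/5·y_{n+1}] ⇒ (1 − 3/5z)y_{n+1} = (1 + 2/5z)y_n
  so R(z) = (1 + 2/5z)/(1 − 3/5z).

Need |R(x)|<1, x<0.
x=-0.64: |R|=0.5376
x=-2: |R|=0.0909
x=-10: |R|=0.4286
x=-100: |R|=0.6393
θ=3/5≥1/2 ⇒ |1+2/5x|<|1−3/5x| ∀x<0 ⇒ unbounded interval.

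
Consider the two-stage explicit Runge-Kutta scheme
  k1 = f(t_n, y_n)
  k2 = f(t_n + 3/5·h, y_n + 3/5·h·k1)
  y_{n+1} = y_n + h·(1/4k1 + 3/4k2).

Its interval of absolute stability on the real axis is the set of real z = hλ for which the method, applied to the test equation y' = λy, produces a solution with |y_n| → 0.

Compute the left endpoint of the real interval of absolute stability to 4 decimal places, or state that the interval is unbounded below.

With y'=λy (z=hλ):
  k1=λy_n ⇒ h·k1=z·y_n;  k2=λ(1+3/5z)y_n ⇒ h·k2=z(1+3/5z)y_n
  y_{n+1}/y_n = 1 + 1/4z + 3/4z(1+3/5z) = 1 + z + 9/20z²
  R(z) = 1 + z + 9/20z².

Boundary: |R(x)|=1, x<0.
x=-0.56: |R|=0.5811
R=1: x+9/20x²=0 ⇒ x=−20/9=-2.2222; min R=1−1/(4·9/20)=0.4444>−1
Confirm numerically:
  x=-2.106: |R|=0.88986 <1
  x=-1.640: |R|=0.57032 <1
  x=-1.216: |R|=0.44940 <1
  x=-1.180: |R|=0.44658 <1
  x=-2.467: |R|=1.27174 >1
  x=-2.423: |R|=1.21892 >1
  x=-2.344: |R|=1.12845 >1
So |R|<1 on (-2.2222, 0).

z* = -2.2222.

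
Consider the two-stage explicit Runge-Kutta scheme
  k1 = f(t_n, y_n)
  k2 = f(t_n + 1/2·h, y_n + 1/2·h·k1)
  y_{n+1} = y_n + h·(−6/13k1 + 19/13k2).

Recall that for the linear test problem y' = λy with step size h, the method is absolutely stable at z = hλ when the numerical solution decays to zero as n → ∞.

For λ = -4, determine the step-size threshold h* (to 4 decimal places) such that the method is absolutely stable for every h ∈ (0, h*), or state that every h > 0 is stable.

(-1.3684,0); λ=-4 ⇒ h* = (26/19)/4 = 0.3421.

Test eqn y'=λy, z=hλ:
  k1=λy_n ⇒ h·k1=z·y_n;  k2=λ(1+1/2z)y_n ⇒ h·k2=z(1+1/2z)y_n
  y_{n+1}/y_n = 1 − 6/13z + 19/13z(1+1/2z) = 1 + z + 19/26z²
  so R(z) = 1 + z + 19/26z².

Solve |R(x)|<1 on ℝ⁻.
x=-0.53: |R|=0.6753
R=1: x+19/26x²=0 ⇒ x=−26/19=-1.3684; min R=1−1/(4·19/26)=0.6579>−1
Confirm numerically:
  x=-1.334: |R|=0.96644 <1
  x=-1.262: |R|=0.90186 <1
  x=-1.219: |R|=0.86689 <1
  x=-1.814: |R|=1.59067 >1
  x=-1.476: |R|=1.11604 >1
Interval (-1.3684, 0).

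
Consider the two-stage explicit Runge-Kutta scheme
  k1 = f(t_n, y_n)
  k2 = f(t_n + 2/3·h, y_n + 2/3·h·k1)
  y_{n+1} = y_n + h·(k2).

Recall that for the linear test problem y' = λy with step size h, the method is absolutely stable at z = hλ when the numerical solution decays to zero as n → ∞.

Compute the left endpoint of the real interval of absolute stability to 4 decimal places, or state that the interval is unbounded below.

With y'=λy (z=hλ):
  k1=λy_n ⇒ h·k1=z·y_n;  k2=λ(1+2/3z)y_n ⇒ h·k2=z(1+2/3z)y_n
  y_{n+1}/y_n = 1 + z(1+2/3z) = 1 + z + 2/3z²
  R(z) = 1 + z + 2/3z².

Need |R(x)|<1, x<0.
x=-0.41: |R|=0.7021
R=1: x+2/3x²=0 ⇒ x=−3/2=-1.5000; min R=1−1/(4·2/3)=0.6250>−1
Confirm numerically:
  x=-1.060: |R|=0.68907 <1
  x=-1.047: |R|=0.68381 <1
  x=-1.003: |R|=0.66767 <1
  x=-0.800: |R|=0.62667 <1
  x=-1.927: |R|=1.54855 >1
  x=-1.836: |R|=1.41126 >1
  x=-1.695: |R|=1.22035 >1
So |R|<1 on (-1.5000, 0).

z* = -1.5000.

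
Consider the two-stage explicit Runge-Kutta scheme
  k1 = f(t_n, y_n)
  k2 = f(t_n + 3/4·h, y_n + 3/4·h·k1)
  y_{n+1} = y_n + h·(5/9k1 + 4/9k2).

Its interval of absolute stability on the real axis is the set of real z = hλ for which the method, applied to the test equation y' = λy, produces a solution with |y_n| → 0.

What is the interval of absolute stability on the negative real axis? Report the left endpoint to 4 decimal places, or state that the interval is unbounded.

(-3.0000, 0).

Test eqn y'=λy, z=hλ:
  k1=λy_n ⇒ h·k1=z·y_n;  k2=λ(1+3/4z)y_n ⇒ h·k2=z(1+3/4z)y_n
  y_{n+1}/y_n = 1 + 5/9z + 4/9z(1+3/4z) = 1 + z + 1/3z²
  Hence R(z) = 1 + z + 1/3z².

Solve |R(x)|<1 on ℝ⁻.
x=-1.24: |R|=0.2725
R=1: x+1/3x²=0 ⇒ x=−3=-3.0000; min R=1−1/(4·1/3)=0.2500>−1
Confirm numerically:
  x=-2.266: |R|=0.44559 <1
  x=-1.886: |R|=0.29967 <1
  x=-1.732: |R|=0.26794 <1
  x=-1.457: |R|=0.25062 <1
  x=-3.446: |R|=1.51231 >1
  x=-3.401: |R|=1.45460 >1
  x=-3.344: |R|=1.38345 >1
Interval (-3.0000, 0).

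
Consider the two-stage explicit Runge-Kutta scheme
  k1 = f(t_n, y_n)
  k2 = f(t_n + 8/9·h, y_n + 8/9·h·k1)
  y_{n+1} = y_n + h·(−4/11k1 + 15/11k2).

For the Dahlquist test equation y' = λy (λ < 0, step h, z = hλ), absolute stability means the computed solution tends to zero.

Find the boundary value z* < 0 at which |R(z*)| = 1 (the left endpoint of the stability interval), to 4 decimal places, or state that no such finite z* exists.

On y'=λy, z=hλ:
  k1=λy_n ⇒ h·k1=z·y_n;  k2=λ(1+8/9z)y_n ⇒ h·k2=z(1+8/9z)y_n
  y_{n+1}/y_n = 1 − 4/11z + 15/11z(1+8/9z) = 1 + z + 40/33z²
  so R(z) = 1 + z + 40/33z².

Find x<0 with |R(x)|<1.
x=-1.58: |R|=2.4459
R=1: x+40/33x²=0 ⇒ x=−33/40=-0.8250; min R=1−1/(4·40/33)=0.7937>−1
Confirm numerically:
  x=-0.653: |R|=0.86386 <1
  x=-0.641: |R|=0.85704 <1
  x=-0.389: |R|=0.79442 <1
  x=-1.208: |R|=1.56080 >1
  x=-1.097: |R|=1.36168 >1
  x=-0.845: |R|=1.02048 >1
Interval (-0.8250, 0).

left endpoint -0.8250.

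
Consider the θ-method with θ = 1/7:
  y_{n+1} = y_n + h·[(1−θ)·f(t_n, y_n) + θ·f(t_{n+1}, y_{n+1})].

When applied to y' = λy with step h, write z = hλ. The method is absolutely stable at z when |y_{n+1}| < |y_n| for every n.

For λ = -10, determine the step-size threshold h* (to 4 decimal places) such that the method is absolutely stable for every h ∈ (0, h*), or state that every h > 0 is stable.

With y'=λy (z=hλ):
  y_{n+1} = y_n + z·[6/7·y_n + 1/7·y_{n+1}] ⇒ (1 − 1/7z)y_{n+1} = (1 + 6/7z)y_n
  so R(z) = (1 + 6/7z)/(1 − 1/7z).

Need |R(x)|<1, x<0.
x=-1.52: |R|=0.2488
R=−1: 1+6/7x = −1+1/7x ⇒ -5/7x=2 ⇒ x=2/(-5/7)=-2.8000
Confirm numerically:
  x=-2.776: |R|=0.98773 <1
  x=-2.178: |R|=0.66115 <1
  x=-1.464: |R|=0.21078 <1
  x=-3.193: |R|=1.19278 >1
  x=-2.837: |R|=1.01881 >1
Stable set (-2.8000, 0).

(-2.8000,0); λ=-10 ⇒ h* = (14/5)/10 = 0.2800.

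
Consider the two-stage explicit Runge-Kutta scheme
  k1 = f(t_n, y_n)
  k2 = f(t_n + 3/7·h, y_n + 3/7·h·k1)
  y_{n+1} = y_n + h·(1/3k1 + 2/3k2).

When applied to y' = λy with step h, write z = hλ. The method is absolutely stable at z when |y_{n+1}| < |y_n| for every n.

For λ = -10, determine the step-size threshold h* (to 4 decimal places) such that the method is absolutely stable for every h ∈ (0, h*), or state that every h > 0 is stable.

With y'=λy (z=hλ):
  k1=λy_n ⇒ h·k1=z·y_n;  k2=λ(1+3/7z)y_n ⇒ h·k2=z(1+3/7z)y_n
  y_{n+1}/y_n = 1 + 1/3z + 2/3z(1+3/7z) = 1 + z + 2/7z²
  so R(z) = 1 + z + 2/7z².

Need |R(x)|<1, x<0.
x=-1.72: |R|=0.1253
R=1: x+2/7x²=0 ⇒ x=−7/2=-3.5000; min R=1−1/(4·2/7)=0.1250>−1
Confirm numerically:
  x=-3.279: |R|=0.79295 <1
  x=-2.766: |R|=0.41993 <1
  x=-2.195: |R|=0.18158 <1
  x=-3.914: |R|=1.46297 >1
  x=-3.649: |R|=1.15534 >1
So |R|<1 on (-3.5000, 0).

(-3.5000,0); λ=-10 ⇒ h* = (7/2)/10 = 0.3500.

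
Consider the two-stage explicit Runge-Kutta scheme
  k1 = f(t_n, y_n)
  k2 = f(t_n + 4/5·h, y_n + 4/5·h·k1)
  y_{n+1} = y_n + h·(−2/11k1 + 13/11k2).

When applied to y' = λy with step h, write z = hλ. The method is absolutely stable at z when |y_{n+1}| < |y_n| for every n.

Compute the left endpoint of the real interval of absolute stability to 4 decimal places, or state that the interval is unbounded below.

Test eqn y'=λy, z=hλ:
  k1=λy_n ⇒ h·k1=z·y_n;  k2=λ(1+4/5z)y_n ⇒ h·k2=z(1+4/5z)y_n
  y_{n+1}/y_n = 1 − 2/11z + 13/11z(1+4/5z) = 1 + z + 52/55z²
  R(z) = 1 + z + 52/55z².

Find x<0 with |R(x)|<1.
x=-1.74: |R|=2.1225
R=1: x+52/55x²=0 ⇒ x=−55/52=-1.0577; min R=1−1/(4·52/55)=0.7356>−1
Confirm numerically:
  x=-0.839: |R|=0.82653 <1
  x=-0.818: |R|=0.81463 <1
  x=-0.682: |R|=0.75775 <1
  x=-1.541: |R|=1.70415 >1
  x=-1.447: |R|=1.53260 >1
  x=-1.433: |R|=1.50848 >1
Interval (-1.0577, 0).

z* = -1.0577.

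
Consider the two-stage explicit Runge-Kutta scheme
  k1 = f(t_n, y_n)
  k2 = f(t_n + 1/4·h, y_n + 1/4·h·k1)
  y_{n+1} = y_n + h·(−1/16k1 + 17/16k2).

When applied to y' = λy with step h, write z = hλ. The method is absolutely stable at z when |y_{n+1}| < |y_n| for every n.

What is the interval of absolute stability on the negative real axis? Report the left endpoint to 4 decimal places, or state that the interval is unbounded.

With y'=λy (z=hλ):
  k1=λy_n ⇒ h·k1=z·y_n;  k2=λ(1+1/4z)y_n ⇒ h·k2=z(1+1/4z)y_n
  y_{n+1}/y_n = 1 − 1/16z + 17/16z(1+1/4z) = 1 + z + 17/64z²
  ⇒ R(z) = 1 + z + 17/64z².

Solve |R(x)|<1 on ℝ⁻.
x=-1.66: |R|=0.0720
R=1: x+17/64x²=0 ⇒ x=−64/17=-3.7647; min R=1−1/(4·17/64)=0.0588>−1
Confirm numerically:
  x=-3.393: |R|=0.66499 <1
  x=-2.581: |R|=0.18848 <1
  x=-1.735: |R|=0.06459 <1
  x=-4.256: |R|=1.55541 >1
  x=-4.093: |R|=1.35692 >1
Stable set (-3.7647, 0).

z∈(-3.7647,0).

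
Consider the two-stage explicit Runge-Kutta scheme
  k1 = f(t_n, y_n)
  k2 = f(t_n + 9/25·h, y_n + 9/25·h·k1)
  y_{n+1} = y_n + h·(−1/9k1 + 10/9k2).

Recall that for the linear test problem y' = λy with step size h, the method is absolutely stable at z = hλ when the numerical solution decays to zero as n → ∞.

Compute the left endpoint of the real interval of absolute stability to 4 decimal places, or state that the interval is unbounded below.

left endpoint -2.5000.

With y'=λy (z=hλ):
  k1=λy_n ⇒ h·k1=z·y_n;  k2=λ(1+9/25z)y_n ⇒ h·k2=z(1+9/25z)y_n
  y_{n+1}/y_n = 1 − 1/9z + 10/9z(1+9/25z) = 1 + z + 2/5z²
  ⇒ R(z) = 1 + z + 2/5z².

Need |R(x)|<1, x<0.
x=-1.44: |R|=0.3894
R=1: x+2/5x²=0 ⇒ x=−5/2=-2.5000; min R=1−1/(4·2/5)=0.3750>−1
Confirm numerically:
  x=-2.123: |R|=0.67985 <1
  x=-1.922: |R|=0.55563 <1
  x=-1.597: |R|=0.42316 <1
  x=-2.859: |R|=1.41055 >1
  x=-2.735: |R|=1.25709 >1
  x=-2.682: |R|=1.19525 >1
Interval (-2.5000, 0).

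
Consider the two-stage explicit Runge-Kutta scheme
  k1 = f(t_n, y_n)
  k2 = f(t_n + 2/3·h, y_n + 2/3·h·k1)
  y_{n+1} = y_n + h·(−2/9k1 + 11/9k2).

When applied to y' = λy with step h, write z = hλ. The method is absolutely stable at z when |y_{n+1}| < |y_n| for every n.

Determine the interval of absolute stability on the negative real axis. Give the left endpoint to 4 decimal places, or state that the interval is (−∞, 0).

Test eqn y'=λy, z=hλ:
  k1=λy_n ⇒ h·k1=z·y_n;  k2=λ(1+2/3z)y_n ⇒ h·k2=z(1+2/3z)y_n
  y_{n+1}/y_n = 1 − 2/9z + 11/9z(1+2/3z) = 1 + z + 22/27z²
  ⇒ R(z) = 1 + z + 22/27z².

Need |R(x)|<1, x<0.
x=-1.71: |R|=1.6726
R=1: x+22/27x²=0 ⇒ x=−27/22=-1.2273; min R=1−1/(4·22/27)=0.6932>−1
Confirm numerically:
  x=-0.709: |R|=0.70059 <1
  x=-0.602: |R|=0.69329 <1
  x=-0.597: |R|=0.69341 <1
  x=-1.655: |R|=1.57680 >1
  x=-1.583: |R|=1.45884 >1
Stable set (-1.2273, 0).

z∈(-1.2273,0).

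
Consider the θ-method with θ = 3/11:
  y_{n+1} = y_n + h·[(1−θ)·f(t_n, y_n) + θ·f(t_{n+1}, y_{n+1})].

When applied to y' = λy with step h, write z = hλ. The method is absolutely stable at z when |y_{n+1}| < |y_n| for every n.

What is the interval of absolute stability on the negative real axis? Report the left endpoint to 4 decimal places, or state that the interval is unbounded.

With y'=λy (z=hλ):
  y_{n+1} = y_n + z·[8/11·y_n + 3/11·y_{n+1}] ⇒ (1 − 3/11z)y_{n+1} = (1 + 8/11z)y_n
  ⇒ R(z) = (1 + 8/11z)/(1 − 3/11z).

Find x<0 with |R(x)|<1.
x=-0.65: |R|=0.4479
R=−1: 1+8/11x = −1+3/11x ⇒ -5/11x=2 ⇒ x=2/(-5/11)=-4.4000
Confirm numerically:
  x=-3.555: |R|=0.80498 <1
  x=-3.206: |R|=0.71045 <1
  x=-2.779: |R|=0.58086 <1
  x=-2.367: |R|=0.43843 <1
  x=-4.938: |R|=1.10421 >1
  x=-4.839: |R|=1.08602 >1
So |R|<1 on (-4.4000, 0).

z∈(-4.4000,0).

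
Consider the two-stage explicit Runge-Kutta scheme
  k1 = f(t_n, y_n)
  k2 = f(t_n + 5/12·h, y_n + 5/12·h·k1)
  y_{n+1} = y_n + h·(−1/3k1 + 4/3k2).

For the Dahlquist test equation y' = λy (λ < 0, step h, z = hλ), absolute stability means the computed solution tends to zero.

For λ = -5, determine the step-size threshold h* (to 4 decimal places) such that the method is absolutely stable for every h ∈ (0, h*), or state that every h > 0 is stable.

On y'=λy, z=hλ:
  k1=λy_n ⇒ h·k1=z·y_n;  k2=λ(1+5/12z)y_n ⇒ h·k2=z(1+5/12z)y_n
  y_{n+1}/y_n = 1 − 1/3z + 4/3z(1+5/12z) = 1 + z + 5/9z²
  Hence R(z) = 1 + z + 5/9z².

Boundary: |R(x)|=1, x<0.
x=-0.57: |R|=0.6105
R=1: x+5/9x²=0 ⇒ x=−9/5=-1.8000; min R=1−1/(4·5/9)=0.5500>−1
Confirm numerically:
  x=-1.548: |R|=0.78328 <1
  x=-1.285: |R|=0.63235 <1
  x=-1.090: |R|=0.57006 <1
  x=-0.787: |R|=0.55709 <1
  x=-2.305: |R|=1.64668 >1
  x=-2.145: |R|=1.41112 >1
  x=-2.050: |R|=1.28472 >1
Stable set (-1.8000, 0).

(-1.8000,0); λ=-5 ⇒ h* = (9/5)/5 = 0.3600.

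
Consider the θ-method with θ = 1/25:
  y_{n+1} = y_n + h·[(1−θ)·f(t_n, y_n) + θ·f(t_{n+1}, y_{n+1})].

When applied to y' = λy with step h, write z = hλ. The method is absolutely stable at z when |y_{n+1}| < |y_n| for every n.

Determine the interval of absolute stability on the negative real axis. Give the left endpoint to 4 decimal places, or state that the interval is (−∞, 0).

(-2.1739, 0).

Test eqn y'=λy, z=hλ:
  y_{n+1} = y_n + z·[24/25·y_n + 1/25·y_{n+1}] ⇒ (1 − 1/25z)y_{n+1} = (1 + 24/25z)y_n
  Hence R(z) = (1 + 24/25z)/(1 − 1/25z).

Need |R(x)|<1, x<0.
x=-0.47: |R|=0.5387
R=−1: 1+24/25x = −1+1/25x ⇒ -23/25x=2 ⇒ x=2/(-23/25)=-2.1739
Confirm numerically:
  x=-1.779: |R|=0.66082 <1
  x=-1.732: |R|=0.61978 <1
  x=-1.673: |R|=0.56807 <1
  x=-1.044: |R|=0.00215 <1
  x=-2.739: |R|=1.46855 >1
  x=-2.455: |R|=1.23548 >1
  x=-2.361: |R|=1.15727 >1
Interval (-2.1739, 0).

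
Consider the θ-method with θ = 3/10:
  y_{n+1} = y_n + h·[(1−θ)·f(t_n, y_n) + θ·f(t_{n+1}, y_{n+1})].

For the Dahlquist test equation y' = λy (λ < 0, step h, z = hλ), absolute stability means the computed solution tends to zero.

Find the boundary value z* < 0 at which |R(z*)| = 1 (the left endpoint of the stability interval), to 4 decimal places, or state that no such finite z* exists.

On y'=λy, z=hλ:
  y_{n+1} = y_n + z·[7/10·y_n + 3/10·y_{n+1}] ⇒ (1 − 3/10z)y_{n+1} = (1 + 7/10z)y_n
  so R(z) = (1 + 7/10z)/(1 − 3/10z).

Solve |R(x)|<1 on ℝ⁻.
x=-1.26: |R|=0.0856
R=−1: 1+7/10x = −1+3/10x ⇒ -2/5x=2 ⇒ x=2/(-2/5)=-5.0000
Confirm numerically:
  x=-3.242: |R|=0.64352 <1
  x=-2.859: |R|=0.53900 <1
  x=-2.063: |R|=0.27432 <1
  x=-5.351: |R|=1.05389 >1
  x=-5.273: |R|=1.04229 >1
Interval (-5.0000, 0).

left endpoint -5.0000.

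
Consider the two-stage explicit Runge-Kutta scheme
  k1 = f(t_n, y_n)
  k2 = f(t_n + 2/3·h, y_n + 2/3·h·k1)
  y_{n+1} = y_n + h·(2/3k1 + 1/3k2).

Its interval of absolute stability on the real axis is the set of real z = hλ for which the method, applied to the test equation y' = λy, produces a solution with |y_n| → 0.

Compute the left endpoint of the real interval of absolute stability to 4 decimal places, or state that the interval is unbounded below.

z* = -4.5000.

With y'=λy (z=hλ):
  k1=λy_n ⇒ h·k1=z·y_n;  k2=λ(1+2/3z)y_n ⇒ h·k2=z(1+2/3z)y_n
  y_{n+1}/y_n = 1 + 2/3z + 1/3z(1+2/3z) = 1 + z + 2/9z²
  ⇒ R(z) = 1 + z + 2/9z².

Boundary: |R(x)|=1, x<0.
x=-0.6: |R|=0.4800
R=1: x+2/9x²=0 ⇒ x=−9/2=-4.5000; min R=1−1/(4·2/9)=-0.1250>−1
Confirm numerically:
  x=-4.144: |R|=0.67216 <1
  x=-3.175: |R|=0.06514 <1
  x=-2.699: |R|=0.08020 <1
  x=-5.054: |R|=1.62220 >1
  x=-4.927: |R|=1.46752 >1
  x=-4.660: |R|=1.16569 >1
Stable set (-4.5000, 0).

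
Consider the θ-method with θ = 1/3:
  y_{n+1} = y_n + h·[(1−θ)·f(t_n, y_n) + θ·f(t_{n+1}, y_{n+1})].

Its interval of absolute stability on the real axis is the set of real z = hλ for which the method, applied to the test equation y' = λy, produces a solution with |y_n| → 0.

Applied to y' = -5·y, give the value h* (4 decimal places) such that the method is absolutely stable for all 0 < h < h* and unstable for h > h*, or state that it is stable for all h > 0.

With y'=λy (z=hλ):
  y_{n+1} = y_n + z·[2/3·y_n + 1/3·y_{n+1}] ⇒ (1 − 1/3z)y_{n+1} = (1 + 2/3z)y_n
  Hence R(z) = (1 + 2/3z)/(1 − 1/3z).

Need |R(x)|<1, x<0.
x=-1.06: |R|=0.2167
R=−1: 1+2/3x = −1+1/3x ⇒ -1/3x=2 ⇒ x=2/(-1/3)=-6.0000
Confirm numerically:
  x=-5.967: |R|=0.99632 <1
  x=-5.653: |R|=0.95990 <1
  x=-4.078: |R|=0.72845 <1
  x=-3.952: |R|=0.70541 <1
  x=-6.506: |R|=1.05323 >1
  x=-6.387: |R|=1.04123 >1
  x=-6.212: |R|=1.02301 >1
So |R|<1 on (-6.0000, 0).

(-6.0000,0); λ=-5 ⇒ h* = (6)/5 = 1.2000.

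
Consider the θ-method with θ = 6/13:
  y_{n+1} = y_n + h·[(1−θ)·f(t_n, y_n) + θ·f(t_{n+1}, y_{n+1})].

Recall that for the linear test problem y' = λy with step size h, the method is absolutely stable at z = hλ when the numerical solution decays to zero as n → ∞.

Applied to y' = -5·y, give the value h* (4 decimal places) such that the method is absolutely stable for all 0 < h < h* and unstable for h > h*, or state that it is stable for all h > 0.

(-26.0000,0); λ=-5 ⇒ h* = (26)/5 = 5.2000.

With y'=λy (z=hλ):
  y_{n+1} = y_n + z·[7/13·y_n + 6/13·y_{n+1}] ⇒ (1 − 6/13z)y_{n+1} = (1 + 7/13z)y_n
  so R(z) = (1 + 7/13z)/(1 − 6/13z).

Find x<0 with |R(x)|<1.
x=-0.76: |R|=0.4374
R=−1: 1+7/13x = −1+6/13x ⇒ -1/13x=2 ⇒ x=2/(-1/13)=-26.0000
Confirm numerically:
  x=-24.957: |R|=0.99359 <1
  x=-23.841: |R|=0.98616 <1
  x=-20.136: |R|=0.95618 <1
  x=-19.968: |R|=0.95458 <1
  x=-26.515: |R|=1.00299 >1
  x=-26.260: |R|=1.00152 >1
Stable set (-26.0000, 0).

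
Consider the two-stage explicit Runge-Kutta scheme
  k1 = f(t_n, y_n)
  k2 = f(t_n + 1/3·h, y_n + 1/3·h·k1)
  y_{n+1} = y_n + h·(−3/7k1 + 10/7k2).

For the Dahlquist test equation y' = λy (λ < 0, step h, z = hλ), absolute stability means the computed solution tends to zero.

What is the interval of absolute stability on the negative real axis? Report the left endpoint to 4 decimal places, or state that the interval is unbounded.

Test eqn y'=λy, z=hλ:
  k1=λy_n ⇒ h·k1=z·y_n;  k2=λ(1+1/3z)y_n ⇒ h·k2=z(1+1/3z)y_n
  y_{n+1}/y_n = 1 − 3/7z + 10/7z(1+1/3z) = 1 + z + 10/21z²
  so R(z) = 1 + z + 10/21z².

Solve |R(x)|<1 on ℝ⁻.
x=-1.11: |R|=0.4767
R=1: x+10/21x²=0 ⇒ x=−21/10=-2.1000; min R=1−1/(4·10/21)=0.4750>−1
Confirm numerically:
  x=-1.807: |R|=0.74788 <1
  x=-1.569: |R|=0.60327 <1
  x=-1.173: |R|=0.48220 <1
  x=-1.057: |R|=0.47502 <1
  x=-2.657: |R|=1.70474 >1
  x=-2.458: |R|=1.41903 >1
  x=-2.361: |R|=1.29344 >1
Interval (-2.1000, 0).

(-2.1000, 0).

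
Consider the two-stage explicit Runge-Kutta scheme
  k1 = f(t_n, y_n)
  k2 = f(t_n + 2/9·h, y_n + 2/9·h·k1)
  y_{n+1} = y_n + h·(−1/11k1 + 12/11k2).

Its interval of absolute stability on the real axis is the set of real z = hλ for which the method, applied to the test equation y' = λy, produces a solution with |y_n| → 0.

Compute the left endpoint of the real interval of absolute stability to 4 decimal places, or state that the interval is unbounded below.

On y'=λy, z=hλ:
  k1=λy_n ⇒ h·k1=z·y_n;  k2=λ(1+2/9z)y_n ⇒ h·k2=z(1+2/9z)y_n
  y_{n+1}/y_n = 1 − 1/11z + 12/11z(1+2/9z) = 1 + z + 8/33z²
  so R(z) = 1 + z + 8/33z².

Need |R(x)|<1, x<0.
x=-0.99: |R|=0.2476
R=1: x+8/33x²=0 ⇒ x=−33/8=-4.1250; min R=1−1/(4·8/33)=-0.0312>−1
Confirm numerically:
  x=-3.423: |R|=0.41747 <1
  x=-3.375: |R|=0.38636 <1
  x=-3.099: |R|=0.22919 <1
  x=-2.730: |R|=0.07676 <1
  x=-4.456: |R|=1.35756 >1
  x=-4.413: |R|=1.30811 >1
  x=-4.376: |R|=1.26627 >1
So |R|<1 on (-4.1250, 0).

z* = -4.1250.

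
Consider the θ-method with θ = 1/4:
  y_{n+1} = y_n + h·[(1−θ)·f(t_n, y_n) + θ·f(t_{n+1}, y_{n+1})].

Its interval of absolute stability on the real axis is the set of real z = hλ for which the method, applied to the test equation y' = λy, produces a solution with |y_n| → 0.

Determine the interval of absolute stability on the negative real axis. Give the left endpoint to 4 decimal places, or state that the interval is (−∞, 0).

Set f=λy, z=hλ:
  y_{n+1} = y_n + z·[3/4·y_n + 1/4·y_{n+1}] ⇒ (1 − 1/4z)y_{n+1} = (1 + 3/4z)y_n
  R(z) = (1 + 3/4z)/(1 − 1/4z).

Solve |R(x)|<1 on ℝ⁻.
x=-0.66: |R|=0.4335
R=−1: 1+3/4x = −1+1/4x ⇒ -1/2x=2 ⇒ x=2/(-1/2)=-4.0000
Confirm numerically:
  x=-3.669: |R|=0.91368 <1
  x=-3.550: |R|=0.88079 <1
  x=-3.320: |R|=0.81421 <1
  x=-1.742: |R|=0.21351 <1
  x=-4.408: |R|=1.09705 >1
  x=-4.240: |R|=1.05825 >1
  x=-4.229: |R|=1.05566 >1
So |R|<1 on (-4.0000, 0).

z∈(-4.0000,0).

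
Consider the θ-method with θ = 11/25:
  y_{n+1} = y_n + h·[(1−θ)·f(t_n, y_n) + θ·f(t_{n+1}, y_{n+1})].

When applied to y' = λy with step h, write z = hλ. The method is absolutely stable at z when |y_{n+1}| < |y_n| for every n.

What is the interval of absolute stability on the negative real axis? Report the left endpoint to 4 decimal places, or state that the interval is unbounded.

Test eqn y'=λy, z=hλ:
  y_{n+1} = y_n + z·[14/25·y_n + 11/25·y_{n+1}] ⇒ (1 − 11/25z)y_{n+1} = (1 + 14/25z)y_n
  so R(z) = (1 + 14/25z)/(1 − 11/25z).

Find x<0 with |R(x)|<1.
x=-0.35: |R|=0.6967
R=−1: 1+14/25x = −1+11/25x ⇒ -3/25x=2 ⇒ x=2/(-3/25)=-16.6667
Confirm numerically:
  x=-15.038: |R|=0.97434 <1
  x=-13.819: |R|=0.95174 <1
  x=-10.781: |R|=0.87703 <1
  x=-17.209: |R|=1.00759 >1
  x=-17.041: |R|=1.00529 >1
  x=-16.869: |R|=1.00288 >1
So |R|<1 on (-16.6667, 0).

(-16.6667, 0).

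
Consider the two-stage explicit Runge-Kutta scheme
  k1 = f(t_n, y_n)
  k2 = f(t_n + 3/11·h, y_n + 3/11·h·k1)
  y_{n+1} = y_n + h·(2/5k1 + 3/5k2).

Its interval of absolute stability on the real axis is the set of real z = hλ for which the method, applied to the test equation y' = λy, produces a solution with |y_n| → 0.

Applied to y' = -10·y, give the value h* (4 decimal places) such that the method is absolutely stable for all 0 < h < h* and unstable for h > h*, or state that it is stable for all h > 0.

Set f=λy, z=hλ:
  k1=λy_n ⇒ h·k1=z·y_n;  k2=λ(1+3/11z)y_n ⇒ h·k2=z(1+3/11z)y_n
  y_{n+1}/y_n = 1 + 2/5z + 3/5z(1+3/11z) = 1 + z + 9/55z²
  so R(z) = 1 + z + 9/55z².

Solve |R(x)|<1 on ℝ⁻.
x=-1.34: |R|=0.0462
R=1: x+9/55x²=0 ⇒ x=−55/9=-6.1111; min R=1−1/(4·9/55)=-0.5278>−1
Confirm numerically:
  x=-4.945: |R|=0.05640 <1
  x=-4.673: |R|=0.09968 <1
  x=-4.570: |R|=0.15247 <1
  x=-4.271: |R|=0.28604 <1
  x=-6.470: |R|=1.37997 >1
  x=-6.185: |R|=1.07478 >1
Interval (-6.1111, 0).

(-6.1111,0); λ=-10 ⇒ h* = (55/9)/10 = 0.6111.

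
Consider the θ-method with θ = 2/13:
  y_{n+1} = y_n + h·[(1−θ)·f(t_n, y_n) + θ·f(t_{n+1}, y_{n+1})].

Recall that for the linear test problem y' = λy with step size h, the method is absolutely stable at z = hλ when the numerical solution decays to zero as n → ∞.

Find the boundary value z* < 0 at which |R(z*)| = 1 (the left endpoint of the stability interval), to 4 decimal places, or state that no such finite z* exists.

left endpoint -2.8889.

Test eqn y'=λy, z=hλ:
  y_{n+1} = y_n + z·[11/13·y_n + 2/13·y_{n+1}] ⇒ (1 − 2/13z)y_{n+1} = (1 + 11/13z)y_n
  Hence R(z) = (1 + 11/13z)/(1 − 2/13z).

Find x<0 with |R(x)|<1.
x=-0.71: |R|=0.3599
R=−1: 1+11/13x = −1+2/13x ⇒ -9/13x=2 ⇒ x=2/(-9/13)=-2.8889
Confirm numerically:
  x=-2.033: |R|=0.54863 <1
  x=-1.601: |R|=0.28459 <1
  x=-1.275: |R|=0.06592 <1
  x=-3.422: |R|=1.24179 >1
  x=-3.259: |R|=1.17066 >1
So |R|<1 on (-2.8889, 0).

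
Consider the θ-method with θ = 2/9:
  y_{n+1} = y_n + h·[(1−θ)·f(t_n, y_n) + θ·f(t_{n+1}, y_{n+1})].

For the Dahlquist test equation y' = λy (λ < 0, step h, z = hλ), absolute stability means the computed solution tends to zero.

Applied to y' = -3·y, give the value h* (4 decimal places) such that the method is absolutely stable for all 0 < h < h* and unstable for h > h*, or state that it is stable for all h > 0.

(-3.6000,0); λ=-3 ⇒ h* = (18/5)/3 = 1.2000.

On y'=λy, z=hλ:
  y_{n+1} = y_n + z·[7/9·y_n + 2/9·y_{n+1}] ⇒ (1 − 2/9z)y_{n+1} = (1 + 7/9z)y_n
  Hence R(z) = (1 + 7/9z)/(1 − 2/9z).

Solve |R(x)|<1 on ℝ⁻.
x=-1.24: |R|=0.0279
R=−1: 1+7/9x = −1+2/9x ⇒ -5/9x=2 ⇒ x=2/(-5/9)=-3.6000
Confirm numerically:
  x=-2.475: |R|=0.59677 <1
  x=-2.443: |R|=0.58339 <1
  x=-1.695: |R|=0.23123 <1
  x=-4.098: |R|=1.14480 >1
  x=-3.962: |R|=1.10695 >1
  x=-3.730: |R|=1.03949 >1
Interval (-3.6000, 0).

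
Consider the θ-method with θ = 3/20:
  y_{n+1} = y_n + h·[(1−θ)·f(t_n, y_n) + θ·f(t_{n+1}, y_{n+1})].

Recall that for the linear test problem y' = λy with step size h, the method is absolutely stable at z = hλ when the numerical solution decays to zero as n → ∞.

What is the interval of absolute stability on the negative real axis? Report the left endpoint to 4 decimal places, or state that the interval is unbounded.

z∈(-2.8571,0).

Set f=λy, z=hλ:
  y_{n+1} = y_n + z·[17/20·y_n + 3/20·y_{n+1}] ⇒ (1 − 3/20z)y_{n+1} = (1 + 17/20z)y_n
  Hence R(z) = (1 + 17/20z)/(1 − 3/20z).

Boundary: |R(x)|=1, x<0.
x=-1.64: |R|=0.3162
R=−1: 1+17/20x = −1+3/20x ⇒ -7/10x=2 ⇒ x=2/(-7/10)=-2.8571
Confirm numerically:
  x=-2.332: |R|=0.72766 <1
  x=-2.060: |R|=0.57372 <1
  x=-1.796: |R|=0.41484 <1
  x=-1.591: |R|=0.28446 <1
  x=-3.265: |R|=1.19164 >1
  x=-3.152: |R|=1.14014 >1
  x=-3.119: |R|=1.12488 >1
So |R|<1 on (-2.8571, 0).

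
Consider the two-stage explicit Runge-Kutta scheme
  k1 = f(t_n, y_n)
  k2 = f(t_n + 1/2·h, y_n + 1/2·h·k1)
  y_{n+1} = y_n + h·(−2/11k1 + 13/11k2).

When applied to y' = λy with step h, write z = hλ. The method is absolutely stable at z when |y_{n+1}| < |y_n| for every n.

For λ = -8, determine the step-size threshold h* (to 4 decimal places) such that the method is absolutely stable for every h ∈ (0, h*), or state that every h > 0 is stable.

With y'=λy (z=hλ):
  k1=λy_n ⇒ h·k1=z·y_n;  k2=λ(1+1/2z)y_n ⇒ h·k2=z(1+1/2z)y_n
  y_{n+1}/y_n = 1 − 2/11z + 13/11z(1+1/2z) = 1 + z + 13/22z²
  ⇒ R(z) = 1 + z + 13/22z².

Need |R(x)|<1, x<0.
x=-0.98: |R|=0.5875
R=1: x+13/22x²=0 ⇒ x=−22/13=-1.6923; min R=1−1/(4·13/22)=0.5769>−1
Confirm numerically:
  x=-1.140: |R|=0.62795 <1
  x=-1.083: |R|=0.61007 <1
  x=-0.817: |R|=0.57743 <1
  x=-0.801: |R|=0.57813 <1
  x=-2.129: |R|=1.54938 >1
  x=-1.910: |R|=1.24570 >1
So |R|<1 on (-1.6923, 0).

(-1.6923,0); λ=-8 ⇒ h* = (22/13)/8 = 0.2115.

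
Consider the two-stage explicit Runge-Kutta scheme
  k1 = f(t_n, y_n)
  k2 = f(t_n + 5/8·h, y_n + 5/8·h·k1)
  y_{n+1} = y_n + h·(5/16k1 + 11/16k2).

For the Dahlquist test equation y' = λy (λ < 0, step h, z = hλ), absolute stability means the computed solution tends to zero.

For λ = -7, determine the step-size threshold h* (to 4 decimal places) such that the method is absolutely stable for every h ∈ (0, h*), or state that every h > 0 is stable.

(-2.3273,0); λ=-7 ⇒ h* = (128/55)/7 = 0.3325.

Test eqn y'=λy, z=hλ:
  k1=λy_n ⇒ h·k1=z·y_n;  k2=λ(1+5/8z)y_n ⇒ h·k2=z(1+5/8z)y_n
  y_{n+1}/y_n = 1 + 5/16z + 11/16z(1+5/8z) = 1 + z + 55/128z²
  Hence R(z) = 1 + z + 55/128z².

Solve |R(x)|<1 on ℝ⁻.
x=-1.65: |R|=0.5198
R=1: x+55/128x²=0 ⇒ x=−128/55=-2.3273; min R=1−1/(4·55/128)=0.4182>−1
Confirm numerically:
  x=-1.571: |R|=0.48949 <1
  x=-1.263: |R|=0.42242 <1
  x=-1.257: |R|=0.42193 <1
  x=-1.147: |R|=0.41830 <1
  x=-2.893: |R|=1.70325 >1
  x=-2.574: |R|=1.27288 >1
  x=-2.465: |R|=1.14588 >1
Stable set (-2.3273, 0).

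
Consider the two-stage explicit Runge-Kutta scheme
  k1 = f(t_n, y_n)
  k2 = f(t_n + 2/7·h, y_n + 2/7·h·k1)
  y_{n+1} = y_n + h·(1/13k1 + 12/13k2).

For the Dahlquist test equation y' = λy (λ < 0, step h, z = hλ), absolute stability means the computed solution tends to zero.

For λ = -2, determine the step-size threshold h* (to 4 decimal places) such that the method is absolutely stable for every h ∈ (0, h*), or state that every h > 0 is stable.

(-3.7917,0); λ=-2 ⇒ h* = (91/24)/2 = 1.8958.

Test eqn y'=λy, z=hλ:
  k1=λy_n ⇒ h·k1=z·y_n;  k2=λ(1+2/7z)y_n ⇒ h·k2=z(1+2/7z)y_n
  y_{n+1}/y_n = 1 + 1/13z + 12/13z(1+2/7z) = 1 + z + 24/91z²
  Hence R(z) = 1 + z + 24/91z².

Solve |R(x)|<1 on ℝ⁻.
x=-0.7: |R|=0.4292
R=1: x+24/91x²=0 ⇒ x=−91/24=-3.7917; min R=1−1/(4·24/91)=0.0521>−1
Confirm numerically:
  x=-2.663: |R|=0.20730 <1
  x=-2.593: |R|=0.18027 <1
  x=-1.804: |R|=0.05431 <1
  x=-1.669: |R|=0.06565 <1
  x=-4.246: |R|=1.50877 >1
  x=-4.103: |R|=1.33690 >1
  x=-3.956: |R|=1.17146 >1
Stable set (-3.7917, 0).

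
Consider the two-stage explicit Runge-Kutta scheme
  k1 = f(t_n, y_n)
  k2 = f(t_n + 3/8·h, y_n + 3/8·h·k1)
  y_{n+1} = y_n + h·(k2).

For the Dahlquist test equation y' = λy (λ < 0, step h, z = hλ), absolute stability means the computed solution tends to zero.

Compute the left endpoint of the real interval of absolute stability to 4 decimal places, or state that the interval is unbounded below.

left endpoint -2.6667.

With y'=λy (z=hλ):
  k1=λy_n ⇒ h·k1=z·y_n;  k2=λ(1+3/8z)y_n ⇒ h·k2=z(1+3/8z)y_n
  y_{n+1}/y_n = 1 + z(1+3/8z) = 1 + z + 3/8z²
  ⇒ R(z) = 1 + z + 3/8z².

Find x<0 with |R(x)|<1.
x=-1.6: |R|=0.3600
R=1: x+3/8x²=0 ⇒ x=−8/3=-2.6667; min R=1−1/(4·3/8)=0.3333>−1
Confirm numerically:
  x=-2.497: |R|=0.84113 <1
  x=-2.100: |R|=0.55375 <1
  x=-1.401: |R|=0.33505 <1
  x=-1.068: |R|=0.35973 <1
  x=-2.820: |R|=1.16215 >1
  x=-2.745: |R|=1.08063 >1
Interval (-2.6667, 0).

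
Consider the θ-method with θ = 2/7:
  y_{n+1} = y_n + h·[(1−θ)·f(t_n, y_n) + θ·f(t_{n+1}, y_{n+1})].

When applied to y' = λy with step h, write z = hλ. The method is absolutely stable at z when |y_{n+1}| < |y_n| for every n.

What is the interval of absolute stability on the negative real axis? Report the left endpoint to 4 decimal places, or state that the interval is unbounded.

z∈(-4.6667,0).

Test eqn y'=λy, z=hλ:
  y_{n+1} = y_n + z·[5/7·y_n + 2/7·y_{n+1}] ⇒ (1 − 2/7z)y_{n+1} = (1 + 5/7z)y_n
  Hence R(z) = (1 + 5/7z)/(1 − 2/7z).

Find x<0 with |R(x)|<1.
x=-1.8: |R|=0.1887
R=−1: 1+5/7x = −1+2/7x ⇒ -3/7x=2 ⇒ x=2/(-3/7)=-4.6667
Confirm numerically:
  x=-4.402: |R|=0.94976 <1
  x=-2.602: |R|=0.49246 <1
  x=-2.188: |R|=0.34634 <1
  x=-5.252: |R|=1.10032 >1
  x=-5.179: |R|=1.08855 >1
Stable set (-4.6667, 0).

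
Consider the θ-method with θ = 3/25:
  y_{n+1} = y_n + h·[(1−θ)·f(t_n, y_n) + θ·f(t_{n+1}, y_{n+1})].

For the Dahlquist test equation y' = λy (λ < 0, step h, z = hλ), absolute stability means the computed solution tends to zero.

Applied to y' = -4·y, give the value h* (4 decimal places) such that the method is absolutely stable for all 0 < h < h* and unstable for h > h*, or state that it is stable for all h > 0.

With y'=λy (z=hλ):
  y_{n+1} = y_n + z·[22/25·y_n + 3/25·y_{n+1}] ⇒ (1 − 3/25z)y_{n+1} = (1 + 22/25z)y_n
  Hence R(z) = (1 + 22/25z)/(1 − 3/25z).

Solve |R(x)|<1 on ℝ⁻.
x=-1.21: |R|=0.0566
R=−1: 1+22/25x = −1+3/25x ⇒ -19/25x=2 ⇒ x=2/(-19/25)=-2.6316
Confirm numerically:
  x=-1.805: |R|=0.48364 <1
  x=-1.664: |R|=0.38704 <1
  x=-1.374: |R|=0.17952 <1
  x=-3.130: |R|=1.27537 >1
  x=-2.992: |R|=1.20155 >1
  x=-2.965: |R|=1.18690 >1
So |R|<1 on (-2.6316, 0).

(-2.6316,0); λ=-4 ⇒ h* = (50/19)/4 = 0.6579.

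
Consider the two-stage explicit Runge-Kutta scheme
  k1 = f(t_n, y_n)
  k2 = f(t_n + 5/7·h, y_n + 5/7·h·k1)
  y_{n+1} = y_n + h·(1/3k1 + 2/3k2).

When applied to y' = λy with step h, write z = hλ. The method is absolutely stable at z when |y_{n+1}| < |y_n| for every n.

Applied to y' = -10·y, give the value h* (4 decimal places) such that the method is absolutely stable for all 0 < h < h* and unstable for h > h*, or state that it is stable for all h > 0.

Test eqn y'=λy, z=hλ:
  k1=λy_n ⇒ h·k1=z·y_n;  k2=λ(1+5/7z)y_n ⇒ h·k2=z(1+5/7z)y_n
  y_{n+1}/y_n = 1 + 1/3z + 2/3z(1+5/7z) = 1 + z + 10/21z²
  Hence R(z) = 1 + z + 10/21z².

Boundary: |R(x)|=1, x<0.
x=-0.63: |R|=0.5590
R=1: x+10/21x²=0 ⇒ x=−21/10=-2.1000; min R=1−1/(4·10/21)=0.4750>−1
Confirm numerically:
  x=-1.848: |R|=0.77824 <1
  x=-1.404: |R|=0.53467 <1
  x=-0.998: |R|=0.47629 <1
  x=-2.665: |R|=1.71701 >1
  x=-2.488: |R|=1.45969 >1
  x=-2.241: |R|=1.15047 >1
Stable set (-2.1000, 0).

(-2.1000,0); λ=-10 ⇒ h* = (21/10)/10 = 0.2100.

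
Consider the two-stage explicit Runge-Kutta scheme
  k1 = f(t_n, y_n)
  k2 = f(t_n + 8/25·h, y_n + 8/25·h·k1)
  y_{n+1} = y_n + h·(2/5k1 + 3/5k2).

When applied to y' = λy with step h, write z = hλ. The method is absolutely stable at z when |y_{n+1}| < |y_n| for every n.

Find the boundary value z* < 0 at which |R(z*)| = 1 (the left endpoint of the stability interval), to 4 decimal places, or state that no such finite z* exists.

Set f=λy, z=hλ:
  k1=λy_n ⇒ h·k1=z·y_n;  k2=λ(1+8/25z)y_n ⇒ h·k2=z(1+8/25z)y_n
  y_{n+1}/y_n = 1 + 2/5z + 3/5z(1+8/25z) = 1 + z + 24/125z²
  ⇒ R(z) = 1 + z + 24/125z².

Boundary: |R(x)|=1, x<0.
x=-0.57: |R|=0.4924
R=1: x+24/125x²=0 ⇒ x=−125/24=-5.2083; min R=1−1/(4·24/125)=-0.3021>−1
Confirm numerically:
  x=-3.571: |R|=0.12261 <1
  x=-3.111: |R|=0.25276 <1
  x=-2.178: |R|=0.26721 <1
  x=-5.637: |R|=1.46395 >1
  x=-5.570: |R|=1.38678 >1
  x=-5.229: |R|=1.02075 >1
So |R|<1 on (-5.2083, 0).

left endpoint -5.2083.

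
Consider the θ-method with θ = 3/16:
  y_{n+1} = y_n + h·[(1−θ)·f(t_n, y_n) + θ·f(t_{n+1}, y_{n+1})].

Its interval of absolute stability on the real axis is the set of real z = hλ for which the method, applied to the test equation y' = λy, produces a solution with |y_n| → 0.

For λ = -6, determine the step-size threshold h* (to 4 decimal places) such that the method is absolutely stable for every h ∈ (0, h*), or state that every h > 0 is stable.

(-3.2000,0); λ=-6 ⇒ h* = (16/5)/6 = 0.5333.

Test eqn y'=λy, z=hλ:
  y_{n+1} = y_n + z·[13/16·y_n + 3/16·y_{n+1}] ⇒ (1 − 3/16z)y_{n+1} = (1 + 13/16z)y_n
  Hence R(z) = (1 + 13/16z)/(1 − 3/16z).

Need |R(x)|<1, x<0.
x=-1.49: |R|=0.1646
R=−1: 1+13/16x = −1+3/16x ⇒ -5/8x=2 ⇒ x=2/(-5/8)=-3.2000
Confirm numerically:
  x=-2.854: |R|=0.85913 <1
  x=-1.975: |R|=0.44128 <1
  x=-1.934: |R|=0.41932 <1
  x=-1.550: |R|=0.20097 <1
  x=-3.777: |R|=1.21112 >1
  x=-3.698: |R|=1.18380 >1
  x=-3.641: |R|=1.16380 >1
Interval (-3.2000, 0).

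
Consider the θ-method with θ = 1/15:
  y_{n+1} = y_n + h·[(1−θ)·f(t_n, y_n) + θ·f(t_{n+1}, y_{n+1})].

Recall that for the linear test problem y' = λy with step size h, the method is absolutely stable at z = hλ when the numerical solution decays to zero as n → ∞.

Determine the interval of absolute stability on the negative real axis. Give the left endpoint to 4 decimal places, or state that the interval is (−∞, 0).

z∈(-2.3077,0).

Set f=λy, z=hλ:
  y_{n+1} = y_n + z·[14/15·y_n + 1/15·y_{n+1}] ⇒ (1 − 1/15z)y_{n+1} = (1 + 14/15z)y_n
  ⇒ R(z) = (1 + 14/15z)/(1 − 1/15z).

Need |R(x)|<1, x<0.
x=-0.71: |R|=0.3221
R=−1: 1+14/15x = −1+1/15x ⇒ -13/15x=2 ⇒ x=2/(-13/15)=-2.3077
Confirm numerically:
  x=-1.900: |R|=0.68639 <1
  x=-1.893: |R|=0.68087 <1
  x=-1.068: |R|=0.00299 <1
  x=-2.727: |R|=1.30750 >1
  x=-2.640: |R|=1.24490 >1
So |R|<1 on (-2.3077, 0).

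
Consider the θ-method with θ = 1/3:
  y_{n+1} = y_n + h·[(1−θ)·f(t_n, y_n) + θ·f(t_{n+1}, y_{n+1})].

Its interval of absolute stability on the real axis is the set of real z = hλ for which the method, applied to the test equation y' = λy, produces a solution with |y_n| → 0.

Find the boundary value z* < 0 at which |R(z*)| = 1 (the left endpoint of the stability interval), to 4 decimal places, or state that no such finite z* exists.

With y'=λy (z=hλ):
  y_{n+1} = y_n + z·[2/3·y_n + 1/3·y_{n+1}] ⇒ (1 − 1/3z)y_{n+1} = (1 + 2/3z)y_n
  Hence R(z) = (1 + 2/3z)/(1 − 1/3z).

Need |R(x)|<1, x<0.
x=-1.28: |R|=0.1028
R=−1: 1+2/3x = −1+1/3x ⇒ -1/3x=2 ⇒ x=2/(-1/3)=-6.0000
Confirm numerically:
  x=-5.691: |R|=0.96445 <1
  x=-4.371: |R|=0.77900 <1
  x=-4.029: |R|=0.71959 <1
  x=-3.180: |R|=0.54369 <1
  x=-6.424: |R|=1.04499 >1
  x=-6.091: |R|=1.01001 >1
Interval (-6.0000, 0).

z* = -6.0000.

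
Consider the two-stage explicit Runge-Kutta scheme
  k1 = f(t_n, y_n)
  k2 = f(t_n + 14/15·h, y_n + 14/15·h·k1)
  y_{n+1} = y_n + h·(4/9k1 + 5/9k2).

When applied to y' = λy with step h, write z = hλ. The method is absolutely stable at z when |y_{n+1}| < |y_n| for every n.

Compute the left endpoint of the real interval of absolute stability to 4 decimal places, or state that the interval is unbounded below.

With y'=λy (z=hλ):
  k1=λy_n ⇒ h·k1=z·y_n;  k2=λ(1+14/15z)y_n ⇒ h·k2=z(1+14/15z)y_n
  y_{n+1}/y_n = 1 + 4/9z + 5/9z(1+14/15z) = 1 + z + 14/27z²
  so R(z) = 1 + z + 14/27z².

Need |R(x)|<1, x<0.
x=-0.93: |R|=0.5185
R=1: x+14/27x²=0 ⇒ x=−27/14=-1.9286; min R=1−1/(4·14/27)=0.5179>−1
Confirm numerically:
  x=-1.666: |R|=0.77318 <1
  x=-1.419: |R|=0.62507 <1
  x=-1.038: |R|=0.52067 <1
  x=-2.153: |R|=1.25055 >1
  x=-2.004: |R|=1.07838 >1
Stable set (-1.9286, 0).

z* = -1.9286.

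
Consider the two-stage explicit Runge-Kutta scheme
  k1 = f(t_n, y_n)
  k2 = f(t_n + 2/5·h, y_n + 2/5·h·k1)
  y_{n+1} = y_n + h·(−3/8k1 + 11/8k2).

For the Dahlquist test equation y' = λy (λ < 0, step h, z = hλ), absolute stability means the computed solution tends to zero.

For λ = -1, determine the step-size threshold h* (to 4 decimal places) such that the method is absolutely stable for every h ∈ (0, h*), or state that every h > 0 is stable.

(-1.8182,0); λ=-1 ⇒ h* = (20/11)/1 = 1.8182.

Set f=λy, z=hλ:
  k1=λy_n ⇒ h·k1=z·y_n;  k2=λ(1+2/5z)y_n ⇒ h·k2=z(1+2/5z)y_n
  y_{n+1}/y_n = 1 − 3/8z + 11/8z(1+2/5z) = 1 + z + 11/20z²
  so R(z) = 1 + z + 11/20z².

Find x<0 with |R(x)|<1.
x=-0.94: |R|=0.5460
R=1: x+11/20x²=0 ⇒ x=−20/11=-1.8182; min R=1−1/(4·11/20)=0.5455>−1
Confirm numerically:
  x=-1.644: |R|=0.84250 <1
  x=-1.108: |R|=0.56722 <1
  x=-1.103: |R|=0.56613 <1
  x=-2.321: |R|=1.64187 >1
  x=-2.122: |R|=1.35459 >1
Interval (-1.8182, 0).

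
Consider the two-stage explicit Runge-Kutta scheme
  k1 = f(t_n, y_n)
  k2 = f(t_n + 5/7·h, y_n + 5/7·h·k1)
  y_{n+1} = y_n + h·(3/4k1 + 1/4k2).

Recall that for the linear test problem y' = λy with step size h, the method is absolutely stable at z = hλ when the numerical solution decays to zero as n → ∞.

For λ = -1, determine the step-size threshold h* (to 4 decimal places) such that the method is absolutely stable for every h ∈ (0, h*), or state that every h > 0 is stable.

With y'=λy (z=hλ):
  k1=λy_n ⇒ h·k1=z·y_n;  k2=λ(1+5/7z)y_n ⇒ h·k2=z(1+5/7z)y_n
  y_{n+1}/y_n = 1 + 3/4z + 1/4z(1+5/7z) = 1 + z + 5/28z²
  so R(z) = 1 + z + 5/28z².

Need |R(x)|<1, x<0.
x=-1.01: |R|=0.1722
R=1: x+5/28x²=0 ⇒ x=−28/5=-5.6000; min R=1−1/(4·5/28)=-0.4000>−1
Confirm numerically:
  x=-5.115: |R|=0.55700 <1
  x=-4.748: |R|=0.27763 <1
  x=-3.222: |R|=0.36820 <1
  x=-5.976: |R|=1.40125 >1
  x=-5.679: |R|=1.08011 >1
So |R|<1 on (-5.6000, 0).

(-5.6000,0); λ=-1 ⇒ h* = (28/5)/1 = 5.6000.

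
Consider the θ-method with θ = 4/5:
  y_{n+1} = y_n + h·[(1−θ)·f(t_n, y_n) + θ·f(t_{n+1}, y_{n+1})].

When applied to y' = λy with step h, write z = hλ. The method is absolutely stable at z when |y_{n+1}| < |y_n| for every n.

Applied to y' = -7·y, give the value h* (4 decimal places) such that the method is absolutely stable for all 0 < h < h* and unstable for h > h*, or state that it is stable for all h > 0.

(−∞, 0) — no finite endpoint. Any h>0 works for λ=-7.

With y'=λy (z=hλ):
  y_{n+1} = y_n + z·[1/5·y_n + 4/5·y_{n+1}] ⇒ (1 − 4/5z)y_{n+1} = (1 + 1/5z)y_n
  R(z) = (1 + 1/5z)/(1 − 4/5z).

Find x<0 with |R(x)|<1.
x=-1.53: |R|=0.3121
x=-2: |R|=0.2308
x=-10: |R|=0.1111
x=-100: |R|=0.2346
θ=4/5≥1/2 ⇒ |1+1/5x|<|1−4/5x| ∀x<0 ⇒ interval (−∞,0).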